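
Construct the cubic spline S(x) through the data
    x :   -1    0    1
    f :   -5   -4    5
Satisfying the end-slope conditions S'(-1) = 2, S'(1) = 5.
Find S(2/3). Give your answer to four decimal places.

2.3519

Write M_i for S''(x_i). With h_i = 1, 1 and divided differences Δ_i = 1, 9, the continuity of S' gives the tridiagonal system
  1·M_0 + 4·M_1 + 1·M_2 = 6(Δ_1 - Δ_0) = 48
Clamped end conditions give two more equations: 2h_0·M_0 + h_0·M_1 = 6(Δ_0 - S'(-1)) = -6 and h_1·M_1 + 2h_1·M_2 = 6(S'(1) - Δ_1) = -24.
Forward elimination and back-substitution give M_0 = -27/2, M_1 = 21, M_2 = -45/2.
On [0, 1], S(x) = -4 + 23/4·x + 21/2·x² - 29/4·x³.
With x = 2/3: S(2/3) = 127/54.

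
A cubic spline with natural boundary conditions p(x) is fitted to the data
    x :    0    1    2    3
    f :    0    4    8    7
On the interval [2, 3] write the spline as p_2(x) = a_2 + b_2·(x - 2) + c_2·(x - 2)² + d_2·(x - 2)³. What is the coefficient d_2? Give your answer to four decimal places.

Write σ_i for p''(x_i). With h_i = 1, 1, 1 and divided differences Δ_i = 4, 4, -1, the continuity of p' gives the tridiagonal system
  1·σ_0 + 4·σ_1 + 1·σ_2 = 6(Δ_1 - Δ_0) = 0
  1·σ_1 + 4·σ_2 + 1·σ_3 = 6(Δ_2 - Δ_1) = -30
Natural end conditions: σ_0 = σ_3 = 0.
Forward elimination and back-substitution give σ_0 = 0, σ_1 = 2, σ_2 = -8, σ_3 = 0.
On [2, 3], with p_2(x) = a_2 + b_2·(x - 2) + c_2·(x - 2)² + d_2·(x - 2)³: c_2 = σ_2/2 = -4, d_2 = (σ_3 - σ_2)/(6h_2) = 4/3, b_2 = Δ_2 - h_2(2σ_2 + σ_3)/6 = 5/3.

1.3333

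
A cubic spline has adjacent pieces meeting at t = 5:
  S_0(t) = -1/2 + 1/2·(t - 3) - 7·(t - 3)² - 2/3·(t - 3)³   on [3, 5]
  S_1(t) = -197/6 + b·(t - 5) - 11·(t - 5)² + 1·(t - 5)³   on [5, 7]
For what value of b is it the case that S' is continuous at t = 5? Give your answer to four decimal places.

-35.5000

S_0'(t) = 1/2 - 14·(t - 3) - 2·(t - 3)², so S_0'(5) = -71/2. On the right, S_1'(5) = b, so b = -71/2.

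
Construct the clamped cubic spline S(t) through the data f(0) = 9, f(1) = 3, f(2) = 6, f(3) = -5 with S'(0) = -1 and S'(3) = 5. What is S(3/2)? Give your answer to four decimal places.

5.3750

Let σ_i = S''(x_i). Step sizes h_i = 1, 1, 1; slopes of the chords Δ_i = (y_(i+1) - y_i)/h_i = -6, 3, -11.
  1·σ_0 + 4·σ_1 + 1·σ_2 = 6(Δ_1 - Δ_0) = 54
  1·σ_1 + 4·σ_2 + 1·σ_3 = 6(Δ_2 - Δ_1) = -84
Clamped end conditions give two more equations: 2h_0·σ_0 + h_0·σ_1 = 6(Δ_0 - S'(0)) = -30 and h_2·σ_2 + 2h_2·σ_3 = 6(S'(3) - Δ_2) = 96.
Solving the tridiagonal system: σ_0 = -158/5, σ_1 = 166/5, σ_2 = -236/5, σ_3 = 358/5.
On [1, 2], S(t) = 3 - 1/5·(t - 1) + 83/5·(t - 1)² - 67/5·(t - 1)³.
With (t - 1) = 1/2: S(3/2) = 43/8.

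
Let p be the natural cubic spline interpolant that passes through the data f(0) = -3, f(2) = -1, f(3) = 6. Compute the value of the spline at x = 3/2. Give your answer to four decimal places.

-2.8125

Put m_i = p'' at the i-th knot. Here h = (2, 1) and Δ = (1, 7), so the interior equations h_(i-1)·m_(i-1) + 2(h_(i-1)+h_i)·m_i + h_i·m_(i+1) = 6(Δ_i − Δ_(i-1)) read
  2·m_0 + 6·m_1 + 1·m_2 = 6(Δ_1 - Δ_0) = 36
Natural end conditions: m_0 = m_2 = 0.
Forward elimination and back-substitution give m_0 = 0, m_1 = 6, m_2 = 0.
On [0, 2], p(x) = -3 - 1·x + 0·x² + 1/2·x³.
With x = 3/2: p(3/2) = -45/16.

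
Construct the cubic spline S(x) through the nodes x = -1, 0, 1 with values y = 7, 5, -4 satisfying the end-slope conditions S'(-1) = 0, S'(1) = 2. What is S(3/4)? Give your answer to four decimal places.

Write M_i for S''(x_i). With h_i = 1, 1 and divided differences Δ_i = -2, -9, the continuity of S' gives the tridiagonal system
  1·M_0 + 4·M_1 + 1·M_2 = 6(Δ_1 - Δ_0) = -42
Clamped end conditions give two more equations: 2h_0·M_0 + h_0·M_1 = 6(Δ_0 - S'(-1)) = -12 and h_1·M_1 + 2h_1·M_2 = 6(S'(1) - Δ_1) = 66.
Solving the tridiagonal system: M_0 = 11/2, M_1 = -23, M_2 = 89/2.
On [0, 1], S(x) = 5 - 35/4·x - 23/2·x² + 45/4·x³.
With x = 3/4: S(3/4) = -841/256.

-3.2852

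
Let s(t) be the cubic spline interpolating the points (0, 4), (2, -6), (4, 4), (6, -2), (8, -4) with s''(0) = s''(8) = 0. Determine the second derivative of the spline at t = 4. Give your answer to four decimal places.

-9.4286

Let M_i = s''(x_i). Step sizes h_i = 2, 2, 2, 2; slopes of the chords Δ_i = (y_(i+1) - y_i)/h_i = -5, 5, -3, -1.
  2·M_0 + 8·M_1 + 2·M_2 = 6(Δ_1 - Δ_0) = 60
  2·M_1 + 8·M_2 + 2·M_3 = 6(Δ_2 - Δ_1) = -48
  2·M_2 + 8·M_3 + 2·M_4 = 6(Δ_3 - Δ_2) = 12
Natural end conditions: M_0 = M_4 = 0.
Solving: M_0 = 0, M_1 = 69/7, M_2 = -66/7, M_3 = 27/7, M_4 = 0.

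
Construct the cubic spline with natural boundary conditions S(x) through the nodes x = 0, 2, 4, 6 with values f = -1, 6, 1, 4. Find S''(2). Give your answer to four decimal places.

Let σ_i = S''(x_i). Step sizes h_i = 2, 2, 2; slopes of the chords Δ_i = (y_(i+1) - y_i)/h_i = 7/2, -5/2, 3/2.
  2·σ_0 + 8·σ_1 + 2·σ_2 = 6(Δ_1 - Δ_0) = -36
  2·σ_1 + 8·σ_2 + 2·σ_3 = 6(Δ_2 - Δ_1) = 24
Natural end conditions: σ_0 = σ_3 = 0.
Solving the tridiagonal system: σ_0 = 0, σ_1 = -28/5, σ_2 = 22/5, σ_3 = 0.

-5.6000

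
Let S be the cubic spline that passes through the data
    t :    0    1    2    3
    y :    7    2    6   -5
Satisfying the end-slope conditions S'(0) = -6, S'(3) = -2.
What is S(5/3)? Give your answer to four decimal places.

Let M_i = S''(x_i). Step sizes h_i = 1, 1, 1; slopes of the chords Δ_i = (y_(i+1) - y_i)/h_i = -5, 4, -11.
  1·M_0 + 4·M_1 + 1·M_2 = 6(Δ_1 - Δ_0) = 54
  1·M_1 + 4·M_2 + 1·M_3 = 6(Δ_2 - Δ_1) = -90
Clamped end conditions give two more equations: 2h_0·M_0 + h_0·M_1 = 6(Δ_0 - S'(0)) = 6 and h_2·M_2 + 2h_2·M_3 = 6(S'(3) - Δ_2) = 54.
Hence M_0 = -152/15, M_1 = 394/15, M_2 = -614/15, M_3 = 712/15.
On [1, 2], S(t) = 2 + 31/15·(t - 1) + 197/15·(t - 1)² - 56/5·(t - 1)³.
With (t - 1) = 2/3: S(5/3) = 796/135.

5.8963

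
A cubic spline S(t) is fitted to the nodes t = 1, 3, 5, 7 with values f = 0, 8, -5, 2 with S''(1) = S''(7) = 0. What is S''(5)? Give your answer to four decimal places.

Put M_i = S'' at the i-th knot. Here h = (2, 2, 2) and Δ = (4, -13/2, 7/2), so the interior equations h_(i-1)·M_(i-1) + 2(h_(i-1)+h_i)·M_i + h_i·M_(i+1) = 6(Δ_i − Δ_(i-1)) read
  2·M_0 + 8·M_1 + 2·M_2 = 6(Δ_1 - Δ_0) = -63
  2·M_1 + 8·M_2 + 2·M_3 = 6(Δ_2 - Δ_1) = 60
Natural end conditions: M_0 = M_3 = 0.
Solving: M_0 = 0, M_1 = -52/5, M_2 = 101/10, M_3 = 0.

10.1000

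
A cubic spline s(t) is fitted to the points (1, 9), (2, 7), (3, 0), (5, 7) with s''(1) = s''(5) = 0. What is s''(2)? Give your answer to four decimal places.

-10.5652

Put m_i = s'' at the i-th knot. Here h = (1, 1, 2) and Δ = (-2, -7, 7/2), so the interior equations h_(i-1)·m_(i-1) + 2(h_(i-1)+h_i)·m_i + h_i·m_(i+1) = 6(Δ_i − Δ_(i-1)) read
  1·m_0 + 4·m_1 + 1·m_2 = 6(Δ_1 - Δ_0) = -30
  1·m_1 + 6·m_2 + 2·m_3 = 6(Δ_2 - Δ_1) = 63
Natural end conditions: m_0 = m_3 = 0.
Solving: m_0 = 0, m_1 = -243/23, m_2 = 282/23, m_3 = 0.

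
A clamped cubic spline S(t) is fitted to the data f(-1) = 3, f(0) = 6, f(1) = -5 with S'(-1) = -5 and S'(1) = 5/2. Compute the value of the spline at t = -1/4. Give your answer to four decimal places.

Put M_i = S'' at the i-th knot. Here h = (1, 1) and Δ = (3, -11), so the interior equations h_(i-1)·M_(i-1) + 2(h_(i-1)+h_i)·M_i + h_i·M_(i+1) = 6(Δ_i − Δ_(i-1)) read
  1·M_0 + 4·M_1 + 1·M_2 = 6(Δ_1 - Δ_0) = -84
Clamped end conditions give two more equations: 2h_0·M_0 + h_0·M_1 = 6(Δ_0 - S'(-1)) = 48 and h_1·M_1 + 2h_1·M_2 = 6(S'(1) - Δ_1) = 81.
Forward elimination and back-substitution give M_0 = 195/4, M_1 = -99/2, M_2 = 261/4.
On [-1, 0], S(t) = 3 - 5·(t + 1) + 195/8·(t + 1)² - 131/8·(t + 1)³.
With (t + 1) = 3/4: S(-1/4) = 3099/512.

6.0527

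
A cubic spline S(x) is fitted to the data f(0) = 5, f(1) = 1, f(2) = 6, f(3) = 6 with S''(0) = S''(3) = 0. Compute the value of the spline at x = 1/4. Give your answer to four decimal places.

Put σ_i = S'' at the i-th knot. Here h = (1, 1, 1) and Δ = (-4, 5, 0), so the interior equations h_(i-1)·σ_(i-1) + 2(h_(i-1)+h_i)·σ_i + h_i·σ_(i+1) = 6(Δ_i − Δ_(i-1)) read
  1·σ_0 + 4·σ_1 + 1·σ_2 = 6(Δ_1 - Δ_0) = 54
  1·σ_1 + 4·σ_2 + 1·σ_3 = 6(Δ_2 - Δ_1) = -30
Natural end conditions: σ_0 = σ_3 = 0.
Solving: σ_0 = 0, σ_1 = 82/5, σ_2 = -58/5, σ_3 = 0.
On [0, 1], S(x) = 5 - 101/15·x + 0·x² + 41/15·x³.
With x = 1/4: S(1/4) = 215/64.

3.3594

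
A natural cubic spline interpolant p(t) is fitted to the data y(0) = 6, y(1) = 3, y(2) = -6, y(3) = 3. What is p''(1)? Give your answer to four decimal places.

-16.8000

Let M_i = p''(x_i). Step sizes h_i = 1, 1, 1; slopes of the chords Δ_i = (y_(i+1) - y_i)/h_i = -3, -9, 9.
  1·M_0 + 4·M_1 + 1·M_2 = 6(Δ_1 - Δ_0) = -36
  1·M_1 + 4·M_2 + 1·M_3 = 6(Δ_2 - Δ_1) = 108
Natural end conditions: M_0 = M_3 = 0.
Hence M_0 = 0, M_1 = -84/5, M_2 = 156/5, M_3 = 0.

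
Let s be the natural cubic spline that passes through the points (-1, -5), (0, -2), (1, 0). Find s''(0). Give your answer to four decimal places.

Put M_i = s'' at the i-th knot. Here h = (1, 1) and Δ = (3, 2), so the interior equations h_(i-1)·M_(i-1) + 2(h_(i-1)+h_i)·M_i + h_i·M_(i+1) = 6(Δ_i − Δ_(i-1)) read
  1·M_0 + 4·M_1 + 1·M_2 = 6(Δ_1 - Δ_0) = -6
Natural end conditions: M_0 = M_2 = 0.
Solving: M_0 = 0, M_1 = -3/2, M_2 = 0.

-1.5000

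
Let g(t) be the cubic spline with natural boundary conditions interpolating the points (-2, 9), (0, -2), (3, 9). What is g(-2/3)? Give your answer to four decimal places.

0.3086

Let M_i = g''(x_i). Step sizes h_i = 2, 3; slopes of the chords Δ_i = (y_(i+1) - y_i)/h_i = -11/2, 11/3.
  2·M_0 + 10·M_1 + 3·M_2 = 6(Δ_1 - Δ_0) = 55
Natural end conditions: M_0 = M_2 = 0.
Forward elimination and back-substitution give M_0 = 0, M_1 = 11/2, M_2 = 0.
On [-2, 0], g(t) = 9 - 22/3·(t + 2) + 0·(t + 2)² + 11/24·(t + 2)³.
With (t + 2) = 4/3: g(-2/3) = 25/81.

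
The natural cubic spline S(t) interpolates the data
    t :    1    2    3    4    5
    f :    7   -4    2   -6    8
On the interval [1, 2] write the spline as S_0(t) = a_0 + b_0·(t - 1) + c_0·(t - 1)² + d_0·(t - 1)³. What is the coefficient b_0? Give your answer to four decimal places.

-16.9464

Put M_i = S'' at the i-th knot. Here h = (1, 1, 1, 1) and Δ = (-11, 6, -8, 14), so the interior equations h_(i-1)·M_(i-1) + 2(h_(i-1)+h_i)·M_i + h_i·M_(i+1) = 6(Δ_i − Δ_(i-1)) read
  1·M_0 + 4·M_1 + 1·M_2 = 6(Δ_1 - Δ_0) = 102
  1·M_1 + 4·M_2 + 1·M_3 = 6(Δ_2 - Δ_1) = -84
  1·M_2 + 4·M_3 + 1·M_4 = 6(Δ_3 - Δ_2) = 132
Natural end conditions: M_0 = M_4 = 0.
Forward elimination and back-substitution give M_0 = 0, M_1 = 999/28, M_2 = -285/7, M_3 = 1209/28, M_4 = 0.
On [1, 2], with S_0(t) = a_0 + b_0·(t - 1) + c_0·(t - 1)² + d_0·(t - 1)³: c_0 = M_0/2 = 0, d_0 = (M_1 - M_0)/(6h_0) = 333/56, b_0 = Δ_0 - h_0(2M_0 + M_1)/6 = -949/56.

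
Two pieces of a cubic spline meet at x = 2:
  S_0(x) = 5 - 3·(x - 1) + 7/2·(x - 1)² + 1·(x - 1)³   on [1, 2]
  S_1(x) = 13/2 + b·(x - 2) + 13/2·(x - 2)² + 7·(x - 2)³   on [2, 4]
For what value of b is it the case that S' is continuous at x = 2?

S_0'(x) = -3 + 7·(x - 1) + 3·(x - 1)², so S_0'(2) = 7. On the right, S_1'(2) = b, so b = 7.

7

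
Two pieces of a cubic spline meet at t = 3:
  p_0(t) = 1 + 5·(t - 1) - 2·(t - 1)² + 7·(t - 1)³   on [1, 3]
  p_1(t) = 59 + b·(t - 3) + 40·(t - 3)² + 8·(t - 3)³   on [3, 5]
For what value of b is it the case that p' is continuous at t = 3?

81

p_0'(t) = 5 - 4·(t - 1) + 21·(t - 1)², so p_0'(3) = 81. On the right, p_1'(3) = b, so b = 81.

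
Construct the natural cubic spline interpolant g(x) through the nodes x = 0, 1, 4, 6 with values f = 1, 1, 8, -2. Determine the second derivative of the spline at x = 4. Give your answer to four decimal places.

With M_i denoting the second derivative at x_i, h_i = 1, 3, 2, and Δ_i = (y_(i+1) − y_i)/h_i = 0, 7/3, -5:
  1·M_0 + 8·M_1 + 3·M_2 = 6(Δ_1 - Δ_0) = 14
  3·M_1 + 10·M_2 + 2·M_3 = 6(Δ_2 - Δ_1) = -44
Natural end conditions: M_0 = M_3 = 0.
Solving the tridiagonal system: M_0 = 0, M_1 = 272/71, M_2 = -394/71, M_3 = 0.

-5.5493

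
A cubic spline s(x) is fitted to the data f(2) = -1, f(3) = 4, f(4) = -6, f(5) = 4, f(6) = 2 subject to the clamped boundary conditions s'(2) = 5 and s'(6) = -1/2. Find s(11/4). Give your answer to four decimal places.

4.1449

Let M_i = s''(x_i). Step sizes h_i = 1, 1, 1, 1; slopes of the chords Δ_i = (y_(i+1) - y_i)/h_i = 5, -10, 10, -2.
  1·M_0 + 4·M_1 + 1·M_2 = 6(Δ_1 - Δ_0) = -90
  1·M_1 + 4·M_2 + 1·M_3 = 6(Δ_2 - Δ_1) = 120
  1·M_2 + 4·M_3 + 1·M_4 = 6(Δ_3 - Δ_2) = -72
Clamped end conditions give two more equations: 2h_0·M_0 + h_0·M_1 = 6(Δ_0 - s'(2)) = 0 and h_3·M_3 + 2h_3·M_4 = 6(s'(6) - Δ_3) = 9.
Hence M_0 = 1111/56, M_1 = -1111/28, M_2 = 391/8, M_3 = -1003/28, M_4 = 1255/56.
On [2, 3], s(x) = -1 + 5·(x - 2) + 1111/112·(x - 2)² - 1111/112·(x - 2)³.
With (x - 2) = 3/4: s(11/4) = 29711/7168.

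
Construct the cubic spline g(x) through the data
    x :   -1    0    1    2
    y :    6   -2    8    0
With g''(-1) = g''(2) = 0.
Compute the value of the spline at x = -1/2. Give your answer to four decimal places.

-0.2500

Put M_i = g'' at the i-th knot. Here h = (1, 1, 1) and Δ = (-8, 10, -8), so the interior equations h_(i-1)·M_(i-1) + 2(h_(i-1)+h_i)·M_i + h_i·M_(i+1) = 6(Δ_i − Δ_(i-1)) read
  1·M_0 + 4·M_1 + 1·M_2 = 6(Δ_1 - Δ_0) = 108
  1·M_1 + 4·M_2 + 1·M_3 = 6(Δ_2 - Δ_1) = -108
Natural end conditions: M_0 = M_3 = 0.
Hence M_0 = 0, M_1 = 36, M_2 = -36, M_3 = 0.
On [-1, 0], g(x) = 6 - 14·(x + 1) + 0·(x + 1)² + 6·(x + 1)³.
With (x + 1) = 1/2: g(-1/2) = -1/4.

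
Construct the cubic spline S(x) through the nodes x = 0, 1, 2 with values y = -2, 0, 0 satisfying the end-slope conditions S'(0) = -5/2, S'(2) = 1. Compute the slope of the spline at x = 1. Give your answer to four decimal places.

1.8750

Put m_i = S'' at the i-th knot. Here h = (1, 1) and Δ = (2, 0), so the interior equations h_(i-1)·m_(i-1) + 2(h_(i-1)+h_i)·m_i + h_i·m_(i+1) = 6(Δ_i − Δ_(i-1)) read
  1·m_0 + 4·m_1 + 1·m_2 = 6(Δ_1 - Δ_0) = -12
Clamped end conditions give two more equations: 2h_0·m_0 + h_0·m_1 = 6(Δ_0 - S'(0)) = 27 and h_1·m_1 + 2h_1·m_2 = 6(S'(2) - Δ_1) = 6.
Solving the tridiagonal system: m_0 = 73/4, m_1 = -19/2, m_2 = 31/4.
On [1, 2], S'(x) = b_1 + 2c_1·(x - 1) + 3d_1·(x - 1)² with b_1 = Δ_1 - h_1(2m_1 + m_2)/6 = 15/8, c_1 = m_1/2 = -19/4, d_1 = (m_2 - m_1)/(6h_1) = 23/8. So S'(1) = 15/8.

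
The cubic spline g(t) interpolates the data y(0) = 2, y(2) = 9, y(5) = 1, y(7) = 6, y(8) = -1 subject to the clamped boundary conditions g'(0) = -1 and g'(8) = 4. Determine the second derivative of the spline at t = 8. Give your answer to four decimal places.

42.9524

Put M_i = g'' at the i-th knot. Here h = (2, 3, 2, 1) and Δ = (7/2, -8/3, 5/2, -7), so the interior equations h_(i-1)·M_(i-1) + 2(h_(i-1)+h_i)·M_i + h_i·M_(i+1) = 6(Δ_i − Δ_(i-1)) read
  2·M_0 + 10·M_1 + 3·M_2 = 6(Δ_1 - Δ_0) = -37
  3·M_1 + 10·M_2 + 2·M_3 = 6(Δ_2 - Δ_1) = 31
  2·M_2 + 6·M_3 + 1·M_4 = 6(Δ_3 - Δ_2) = -57
Clamped end conditions give two more equations: 2h_0·M_0 + h_0·M_1 = 6(Δ_0 - g'(0)) = 27 and h_3·M_3 + 2h_3·M_4 = 6(g'(8) - Δ_3) = 66.
Solving the tridiagonal system: M_0 = 313/28, M_1 = -62/7, M_2 = 409/42, M_3 = -418/21, M_4 = 902/21.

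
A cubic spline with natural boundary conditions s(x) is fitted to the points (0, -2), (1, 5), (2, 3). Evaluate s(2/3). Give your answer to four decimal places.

Write σ_i for s''(x_i). With h_i = 1, 1 and divided differences Δ_i = 7, -2, the continuity of s' gives the tridiagonal system
  1·σ_0 + 4·σ_1 + 1·σ_2 = 6(Δ_1 - Δ_0) = -54
Natural end conditions: σ_0 = σ_2 = 0.
Hence σ_0 = 0, σ_1 = -27/2, σ_2 = 0.
On [0, 1], s(x) = -2 + 37/4·x + 0·x² - 9/4·x³.
With x = 2/3: s(2/3) = 7/2.

3.5000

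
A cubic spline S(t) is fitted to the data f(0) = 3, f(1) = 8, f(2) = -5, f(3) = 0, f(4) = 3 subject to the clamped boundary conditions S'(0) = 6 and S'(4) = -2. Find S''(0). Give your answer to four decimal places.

17.7143

Write σ_i for S''(x_i). With h_i = 1, 1, 1, 1 and divided differences Δ_i = 5, -13, 5, 3, the continuity of S' gives the tridiagonal system
  1·σ_0 + 4·σ_1 + 1·σ_2 = 6(Δ_1 - Δ_0) = -108
  1·σ_1 + 4·σ_2 + 1·σ_3 = 6(Δ_2 - Δ_1) = 108
  1·σ_2 + 4·σ_3 + 1·σ_4 = 6(Δ_3 - Δ_2) = -12
Clamped end conditions give two more equations: 2h_0·σ_0 + h_0·σ_1 = 6(Δ_0 - S'(0)) = -6 and h_3·σ_3 + 2h_3·σ_4 = 6(S'(4) - Δ_3) = -30.
Solving the tridiagonal system: σ_0 = 124/7, σ_1 = -290/7, σ_2 = 40, σ_3 = -74/7, σ_4 = -68/7.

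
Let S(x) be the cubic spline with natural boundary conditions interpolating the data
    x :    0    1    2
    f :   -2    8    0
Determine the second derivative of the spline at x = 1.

Write σ_i for S''(x_i). With h_i = 1, 1 and divided differences Δ_i = 10, -8, the continuity of S' gives the tridiagonal system
  1·σ_0 + 4·σ_1 + 1·σ_2 = 6(Δ_1 - Δ_0) = -108
Natural end conditions: σ_0 = σ_2 = 0.
Hence σ_0 = 0, σ_1 = -27, σ_2 = 0.

-27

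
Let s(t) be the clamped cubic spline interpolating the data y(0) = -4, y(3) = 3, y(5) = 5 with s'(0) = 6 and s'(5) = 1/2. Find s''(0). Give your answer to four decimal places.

-3.9667

Write m_i for s''(x_i). With h_i = 3, 2 and divided differences Δ_i = 7/3, 1, the continuity of s' gives the tridiagonal system
  3·m_0 + 10·m_1 + 2·m_2 = 6(Δ_1 - Δ_0) = -8
Clamped end conditions give two more equations: 2h_0·m_0 + h_0·m_1 = 6(Δ_0 - s'(0)) = -22 and h_1·m_1 + 2h_1·m_2 = 6(s'(5) - Δ_1) = -3.
Solving the tridiagonal system: m_0 = -119/30, m_1 = 3/5, m_2 = -21/20.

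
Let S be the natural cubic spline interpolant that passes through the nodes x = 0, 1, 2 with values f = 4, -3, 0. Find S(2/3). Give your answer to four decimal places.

-1.5926

With M_i denoting the second derivative at x_i, h_i = 1, 1, and Δ_i = (y_(i+1) − y_i)/h_i = -7, 3:
  1·M_0 + 4·M_1 + 1·M_2 = 6(Δ_1 - Δ_0) = 60
Natural end conditions: M_0 = M_2 = 0.
Hence M_0 = 0, M_1 = 15, M_2 = 0.
On [0, 1], S(x) = 4 - 19/2·x + 0·x² + 5/2·x³.
With x = 2/3: S(2/3) = -43/27.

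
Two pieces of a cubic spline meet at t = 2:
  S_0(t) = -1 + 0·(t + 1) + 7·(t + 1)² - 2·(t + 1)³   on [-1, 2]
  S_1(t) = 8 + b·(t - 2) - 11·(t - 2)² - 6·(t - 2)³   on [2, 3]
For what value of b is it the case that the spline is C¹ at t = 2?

-12

S_0'(t) = 0 + 14·(t + 1) - 6·(t + 1)², so S_0'(2) = -12. On the right, S_1'(2) = b, so b = -12.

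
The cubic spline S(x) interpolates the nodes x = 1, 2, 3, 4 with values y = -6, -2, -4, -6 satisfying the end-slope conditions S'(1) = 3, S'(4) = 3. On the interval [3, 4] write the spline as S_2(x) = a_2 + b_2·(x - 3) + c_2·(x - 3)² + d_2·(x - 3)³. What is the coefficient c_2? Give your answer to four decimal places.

-0.6000

With σ_i denoting the second derivative at x_i, h_i = 1, 1, 1, and Δ_i = (y_(i+1) − y_i)/h_i = 4, -2, -2:
  1·σ_0 + 4·σ_1 + 1·σ_2 = 6(Δ_1 - Δ_0) = -36
  1·σ_1 + 4·σ_2 + 1·σ_3 = 6(Δ_2 - Δ_1) = 0
Clamped end conditions give two more equations: 2h_0·σ_0 + h_0·σ_1 = 6(Δ_0 - S'(1)) = 6 and h_2·σ_2 + 2h_2·σ_3 = 6(S'(4) - Δ_2) = 30.
Solving the tridiagonal system: σ_0 = 42/5, σ_1 = -54/5, σ_2 = -6/5, σ_3 = 78/5.
On [3, 4], with S_2(x) = a_2 + b_2·(x - 3) + c_2·(x - 3)² + d_2·(x - 3)³: c_2 = σ_2/2 = -3/5, d_2 = (σ_3 - σ_2)/(6h_2) = 14/5, b_2 = Δ_2 - h_2(2σ_2 + σ_3)/6 = -21/5.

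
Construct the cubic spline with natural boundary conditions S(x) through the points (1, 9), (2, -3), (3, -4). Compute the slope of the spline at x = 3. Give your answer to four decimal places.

Put M_i = S'' at the i-th knot. Here h = (1, 1) and Δ = (-12, -1), so the interior equations h_(i-1)·M_(i-1) + 2(h_(i-1)+h_i)·M_i + h_i·M_(i+1) = 6(Δ_i − Δ_(i-1)) read
  1·M_0 + 4·M_1 + 1·M_2 = 6(Δ_1 - Δ_0) = 66
Natural end conditions: M_0 = M_2 = 0.
Hence M_0 = 0, M_1 = 33/2, M_2 = 0.
On [2, 3], S'(x) = b_1 + 2c_1·(x - 2) + 3d_1·(x - 2)² with b_1 = Δ_1 - h_1(2M_1 + M_2)/6 = -13/2, c_1 = M_1/2 = 33/4, d_1 = (M_2 - M_1)/(6h_1) = -11/4. So S'(3) = 7/4.

1.7500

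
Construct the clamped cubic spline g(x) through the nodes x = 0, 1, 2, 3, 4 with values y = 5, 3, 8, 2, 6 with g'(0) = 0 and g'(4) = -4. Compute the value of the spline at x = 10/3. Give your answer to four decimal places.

3.3095

Put M_i = g'' at the i-th knot. Here h = (1, 1, 1, 1) and Δ = (-2, 5, -6, 4), so the interior equations h_(i-1)·M_(i-1) + 2(h_(i-1)+h_i)·M_i + h_i·M_(i+1) = 6(Δ_i − Δ_(i-1)) read
  1·M_0 + 4·M_1 + 1·M_2 = 6(Δ_1 - Δ_0) = 42
  1·M_1 + 4·M_2 + 1·M_3 = 6(Δ_2 - Δ_1) = -66
  1·M_2 + 4·M_3 + 1·M_4 = 6(Δ_3 - Δ_2) = 60
Clamped end conditions give two more equations: 2h_0·M_0 + h_0·M_1 = 6(Δ_0 - g'(0)) = -12 and h_3·M_3 + 2h_3·M_4 = 6(g'(4) - Δ_3) = -48.
Solving: M_0 = -481/28, M_1 = 313/14, M_2 = -121/4, M_3 = 457/14, M_4 = -1129/28.
On [3, 4], g(x) = 2 - 9/56·(x - 3) + 457/28·(x - 3)² - 681/56·(x - 3)³.
With (x - 3) = 1/3: g(10/3) = 139/42.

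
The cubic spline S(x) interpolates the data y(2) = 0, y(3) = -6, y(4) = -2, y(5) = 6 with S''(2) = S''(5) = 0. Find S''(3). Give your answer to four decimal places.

Write σ_i for S''(x_i). With h_i = 1, 1, 1 and divided differences Δ_i = -6, 4, 8, the continuity of S' gives the tridiagonal system
  1·σ_0 + 4·σ_1 + 1·σ_2 = 6(Δ_1 - Δ_0) = 60
  1·σ_1 + 4·σ_2 + 1·σ_3 = 6(Δ_2 - Δ_1) = 24
Natural end conditions: σ_0 = σ_3 = 0.
Forward elimination and back-substitution give σ_0 = 0, σ_1 = 72/5, σ_2 = 12/5, σ_3 = 0.

14.4000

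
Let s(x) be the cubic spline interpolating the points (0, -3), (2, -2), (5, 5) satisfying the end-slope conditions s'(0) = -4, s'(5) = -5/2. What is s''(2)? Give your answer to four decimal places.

1.6000

Let σ_i = s''(x_i). Step sizes h_i = 2, 3; slopes of the chords Δ_i = (y_(i+1) - y_i)/h_i = 1/2, 7/3.
  2·σ_0 + 10·σ_1 + 3·σ_2 = 6(Δ_1 - Δ_0) = 11
Clamped end conditions give two more equations: 2h_0·σ_0 + h_0·σ_1 = 6(Δ_0 - s'(0)) = 27 and h_1·σ_1 + 2h_1·σ_2 = 6(s'(5) - Δ_1) = -29.
Solving: σ_0 = 119/20, σ_1 = 8/5, σ_2 = -169/30.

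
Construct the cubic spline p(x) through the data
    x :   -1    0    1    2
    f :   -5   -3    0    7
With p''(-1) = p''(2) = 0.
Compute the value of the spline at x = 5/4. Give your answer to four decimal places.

With σ_i denoting the second derivative at x_i, h_i = 1, 1, 1, and Δ_i = (y_(i+1) − y_i)/h_i = 2, 3, 7:
  1·σ_0 + 4·σ_1 + 1·σ_2 = 6(Δ_1 - Δ_0) = 6
  1·σ_1 + 4·σ_2 + 1·σ_3 = 6(Δ_2 - Δ_1) = 24
Natural end conditions: σ_0 = σ_3 = 0.
Solving: σ_0 = 0, σ_1 = 0, σ_2 = 6, σ_3 = 0.
On [1, 2], p(x) = 0 + 5·(x - 1) + 3·(x - 1)² - 1·(x - 1)³.
With (x - 1) = 1/4: p(5/4) = 91/64.

1.4219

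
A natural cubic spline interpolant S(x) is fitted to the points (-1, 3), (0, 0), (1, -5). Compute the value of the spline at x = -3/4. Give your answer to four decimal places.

2.3672

Write M_i for S''(x_i). With h_i = 1, 1 and divided differences Δ_i = -3, -5, the continuity of S' gives the tridiagonal system
  1·M_0 + 4·M_1 + 1·M_2 = 6(Δ_1 - Δ_0) = -12
Natural end conditions: M_0 = M_2 = 0.
Solving: M_0 = 0, M_1 = -3, M_2 = 0.
On [-1, 0], S(x) = 3 - 5/2·(x + 1) + 0·(x + 1)² - 1/2·(x + 1)³.
With (x + 1) = 1/4: S(-3/4) = 303/128.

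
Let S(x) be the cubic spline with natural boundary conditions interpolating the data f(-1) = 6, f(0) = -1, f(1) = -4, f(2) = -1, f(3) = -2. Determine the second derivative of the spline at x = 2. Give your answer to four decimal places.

-8.5714

Let m_i = S''(x_i). Step sizes h_i = 1, 1, 1, 1; slopes of the chords Δ_i = (y_(i+1) - y_i)/h_i = -7, -3, 3, -1.
  1·m_0 + 4·m_1 + 1·m_2 = 6(Δ_1 - Δ_0) = 24
  1·m_1 + 4·m_2 + 1·m_3 = 6(Δ_2 - Δ_1) = 36
  1·m_2 + 4·m_3 + 1·m_4 = 6(Δ_3 - Δ_2) = -24
Natural end conditions: m_0 = m_4 = 0.
Hence m_0 = 0, m_1 = 24/7, m_2 = 72/7, m_3 = -60/7, m_4 = 0.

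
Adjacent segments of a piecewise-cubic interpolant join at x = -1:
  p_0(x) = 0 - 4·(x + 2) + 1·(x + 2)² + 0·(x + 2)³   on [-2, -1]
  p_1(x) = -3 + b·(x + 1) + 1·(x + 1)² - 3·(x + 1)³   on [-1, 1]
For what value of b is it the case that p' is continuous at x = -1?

p_0'(x) = -4 + 2·(x + 2) + 0·(x + 2)², so p_0'(-1) = -2. On the right, p_1'(-1) = b, so b = -2.

-2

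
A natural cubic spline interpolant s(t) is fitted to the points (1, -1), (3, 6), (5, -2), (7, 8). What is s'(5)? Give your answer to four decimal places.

Write σ_i for s''(x_i). With h_i = 2, 2, 2 and divided differences Δ_i = 7/2, -4, 5, the continuity of s' gives the tridiagonal system
  2·σ_0 + 8·σ_1 + 2·σ_2 = 6(Δ_1 - Δ_0) = -45
  2·σ_1 + 8·σ_2 + 2·σ_3 = 6(Δ_2 - Δ_1) = 54
Natural end conditions: σ_0 = σ_3 = 0.
Solving: σ_0 = 0, σ_1 = -39/5, σ_2 = 87/10, σ_3 = 0.
On [5, 7], s'(t) = b_2 + 2c_2·(t - 5) + 3d_2·(t - 5)² with b_2 = Δ_2 - h_2(2σ_2 + σ_3)/6 = -4/5, c_2 = σ_2/2 = 87/20, d_2 = (σ_3 - σ_2)/(6h_2) = -29/40. So s'(5) = -4/5.

-0.8000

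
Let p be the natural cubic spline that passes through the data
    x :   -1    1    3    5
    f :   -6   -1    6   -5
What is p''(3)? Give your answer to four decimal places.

-7.4000

Put M_i = p'' at the i-th knot. Here h = (2, 2, 2) and Δ = (5/2, 7/2, -11/2), so the interior equations h_(i-1)·M_(i-1) + 2(h_(i-1)+h_i)·M_i + h_i·M_(i+1) = 6(Δ_i − Δ_(i-1)) read
  2·M_0 + 8·M_1 + 2·M_2 = 6(Δ_1 - Δ_0) = 6
  2·M_1 + 8·M_2 + 2·M_3 = 6(Δ_2 - Δ_1) = -54
Natural end conditions: M_0 = M_3 = 0.
Solving: M_0 = 0, M_1 = 13/5, M_2 = -37/5, M_3 = 0.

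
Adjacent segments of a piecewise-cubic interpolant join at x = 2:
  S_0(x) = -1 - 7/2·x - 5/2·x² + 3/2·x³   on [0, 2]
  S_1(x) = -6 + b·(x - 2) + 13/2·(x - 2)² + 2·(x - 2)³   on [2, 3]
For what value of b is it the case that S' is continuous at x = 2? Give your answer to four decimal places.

4.5000

S_0'(x) = -7/2 - 5·x + 9/2·x², so S_0'(2) = 9/2. On the right, S_1'(2) = b, so b = 9/2.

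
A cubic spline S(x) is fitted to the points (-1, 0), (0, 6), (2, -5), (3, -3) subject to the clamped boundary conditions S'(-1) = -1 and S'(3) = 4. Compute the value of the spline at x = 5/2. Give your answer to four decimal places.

With m_i denoting the second derivative at x_i, h_i = 1, 2, 1, and Δ_i = (y_(i+1) − y_i)/h_i = 6, -11/2, 2:
  1·m_0 + 6·m_1 + 2·m_2 = 6(Δ_1 - Δ_0) = -69
  2·m_1 + 6·m_2 + 1·m_3 = 6(Δ_2 - Δ_1) = 45
Clamped end conditions give two more equations: 2h_0·m_0 + h_0·m_1 = 6(Δ_0 - S'(-1)) = 42 and h_2·m_2 + 2h_2·m_3 = 6(S'(3) - Δ_2) = 12.
Forward elimination and back-substitution give m_0 = 1117/35, m_1 = -764/35, m_2 = 526/35, m_3 = -53/35.
On [2, 3], S(x) = -5 - 193/70·(x - 2) + 263/35·(x - 2)² - 193/70·(x - 2)³.
With (x - 2) = 1/2: S(5/2) = -2713/560.

-4.8446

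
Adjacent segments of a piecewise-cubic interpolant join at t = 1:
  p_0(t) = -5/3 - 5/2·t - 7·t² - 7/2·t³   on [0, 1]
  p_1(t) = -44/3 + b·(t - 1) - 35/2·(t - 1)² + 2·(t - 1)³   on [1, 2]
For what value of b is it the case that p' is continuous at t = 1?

p_0'(t) = -5/2 - 14·t - 21/2·t², so p_0'(1) = -27. On the right, p_1'(1) = b, so b = -27.

-27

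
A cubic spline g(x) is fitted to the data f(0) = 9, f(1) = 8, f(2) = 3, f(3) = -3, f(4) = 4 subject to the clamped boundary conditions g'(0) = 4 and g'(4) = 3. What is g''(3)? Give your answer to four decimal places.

28.1429

Write σ_i for g''(x_i). With h_i = 1, 1, 1, 1 and divided differences Δ_i = -1, -5, -6, 7, the continuity of g' gives the tridiagonal system
  1·σ_0 + 4·σ_1 + 1·σ_2 = 6(Δ_1 - Δ_0) = -24
  1·σ_1 + 4·σ_2 + 1·σ_3 = 6(Δ_2 - Δ_1) = -6
  1·σ_2 + 4·σ_3 + 1·σ_4 = 6(Δ_3 - Δ_2) = 78
Clamped end conditions give two more equations: 2h_0·σ_0 + h_0·σ_1 = 6(Δ_0 - g'(0)) = -30 and h_3·σ_3 + 2h_3·σ_4 = 6(g'(4) - Δ_3) = -24.
Solving the tridiagonal system: σ_0 = -209/14, σ_1 = -1/7, σ_2 = -17/2, σ_3 = 197/7, σ_4 = -365/14.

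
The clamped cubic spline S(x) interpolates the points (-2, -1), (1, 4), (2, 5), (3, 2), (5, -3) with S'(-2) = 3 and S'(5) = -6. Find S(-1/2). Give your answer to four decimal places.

1.9331

Write M_i for S''(x_i). With h_i = 3, 1, 1, 2 and divided differences Δ_i = 5/3, 1, -3, -5/2, the continuity of S' gives the tridiagonal system
  3·M_0 + 8·M_1 + 1·M_2 = 6(Δ_1 - Δ_0) = -4
  1·M_1 + 4·M_2 + 1·M_3 = 6(Δ_2 - Δ_1) = -24
  1·M_2 + 6·M_3 + 2·M_4 = 6(Δ_3 - Δ_2) = 3
Clamped end conditions give two more equations: 2h_0·M_0 + h_0·M_1 = 6(Δ_0 - S'(-2)) = -8 and h_3·M_3 + 2h_3·M_4 = 6(S'(5) - Δ_3) = -21.
Hence M_0 = -899/474, M_1 = 89/79, M_2 = -1157/158, M_3 = 329/79, M_4 = -2317/316.
On [-2, 1], S(x) = -1 + 3·(x + 2) - 899/948·(x + 2)² + 1433/8532·(x + 2)³.
With (x + 2) = 3/2: S(-1/2) = 4887/2528.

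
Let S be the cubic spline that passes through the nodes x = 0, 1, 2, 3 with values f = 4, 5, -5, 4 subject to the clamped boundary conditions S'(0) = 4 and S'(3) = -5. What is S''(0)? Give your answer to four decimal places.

Write M_i for S''(x_i). With h_i = 1, 1, 1 and divided differences Δ_i = 1, -10, 9, the continuity of S' gives the tridiagonal system
  1·M_0 + 4·M_1 + 1·M_2 = 6(Δ_1 - Δ_0) = -66
  1·M_1 + 4·M_2 + 1·M_3 = 6(Δ_2 - Δ_1) = 114
Clamped end conditions give two more equations: 2h_0·M_0 + h_0·M_1 = 6(Δ_0 - S'(0)) = -18 and h_2·M_2 + 2h_2·M_3 = 6(S'(3) - Δ_2) = -84.
Forward elimination and back-substitution give M_0 = 34/5, M_1 = -158/5, M_2 = 268/5, M_3 = -344/5.

6.8000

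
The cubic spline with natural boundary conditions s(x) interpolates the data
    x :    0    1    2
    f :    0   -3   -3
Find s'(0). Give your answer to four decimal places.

-3.7500

Put M_i = s'' at the i-th knot. Here h = (1, 1) and Δ = (-3, 0), so the interior equations h_(i-1)·M_(i-1) + 2(h_(i-1)+h_i)·M_i + h_i·M_(i+1) = 6(Δ_i − Δ_(i-1)) read
  1·M_0 + 4·M_1 + 1·M_2 = 6(Δ_1 - Δ_0) = 18
Natural end conditions: M_0 = M_2 = 0.
Forward elimination and back-substitution give M_0 = 0, M_1 = 9/2, M_2 = 0.
On [0, 1], s'(x) = b_0 + 2c_0·x + 3d_0·x² with b_0 = Δ_0 - h_0(2M_0 + M_1)/6 = -15/4, c_0 = M_0/2 = 0, d_0 = (M_1 - M_0)/(6h_0) = 3/4. So s'(0) = -15/4.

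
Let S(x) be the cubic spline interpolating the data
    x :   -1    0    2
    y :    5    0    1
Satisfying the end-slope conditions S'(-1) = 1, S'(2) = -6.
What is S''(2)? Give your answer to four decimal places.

Let M_i = S''(x_i). Step sizes h_i = 1, 2; slopes of the chords Δ_i = (y_(i+1) - y_i)/h_i = -5, 1/2.
  1·M_0 + 6·M_1 + 2·M_2 = 6(Δ_1 - Δ_0) = 33
Clamped end conditions give two more equations: 2h_0·M_0 + h_0·M_1 = 6(Δ_0 - S'(-1)) = -36 and h_1·M_1 + 2h_1·M_2 = 6(S'(2) - Δ_1) = -39.
Forward elimination and back-substitution give M_0 = -155/6, M_1 = 47/3, M_2 = -211/12.

-17.5833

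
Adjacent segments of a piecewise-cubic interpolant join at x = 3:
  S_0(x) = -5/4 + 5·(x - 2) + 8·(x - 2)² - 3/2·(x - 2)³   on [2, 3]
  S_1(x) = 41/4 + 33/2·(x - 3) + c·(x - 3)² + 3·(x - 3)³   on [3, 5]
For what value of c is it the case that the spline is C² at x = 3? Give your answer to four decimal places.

3.5000

S_0''(x) = 16 - 9·(x - 2), so S_0''(3) = 7. On the right, S_1''(3) = 2c, so c = 7/2.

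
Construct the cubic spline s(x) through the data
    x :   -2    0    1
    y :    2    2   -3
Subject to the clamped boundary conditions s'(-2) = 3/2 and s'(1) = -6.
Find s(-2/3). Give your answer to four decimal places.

3.1852

With M_i denoting the second derivative at x_i, h_i = 2, 1, and Δ_i = (y_(i+1) − y_i)/h_i = 0, -5:
  2·M_0 + 6·M_1 + 1·M_2 = 6(Δ_1 - Δ_0) = -30
Clamped end conditions give two more equations: 2h_0·M_0 + h_0·M_1 = 6(Δ_0 - s'(-2)) = -9 and h_1·M_1 + 2h_1·M_2 = 6(s'(1) - Δ_1) = -6.
Solving the tridiagonal system: M_0 = 1/4, M_1 = -5, M_2 = -1/2.
On [-2, 0], s(x) = 2 + 3/2·(x + 2) + 1/8·(x + 2)² - 7/16·(x + 2)³.
With (x + 2) = 4/3: s(-2/3) = 86/27.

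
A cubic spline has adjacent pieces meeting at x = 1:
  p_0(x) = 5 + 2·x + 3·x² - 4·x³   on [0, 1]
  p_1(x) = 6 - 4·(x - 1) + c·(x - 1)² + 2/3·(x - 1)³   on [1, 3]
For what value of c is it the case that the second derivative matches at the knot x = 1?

-9

p_0''(x) = 6 - 24·x, so p_0''(1) = -18. On the right, p_1''(1) = 2c, so c = -9.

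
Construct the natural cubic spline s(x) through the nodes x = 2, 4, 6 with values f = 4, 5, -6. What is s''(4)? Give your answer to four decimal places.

Write m_i for s''(x_i). With h_i = 2, 2 and divided differences Δ_i = 1/2, -11/2, the continuity of s' gives the tridiagonal system
  2·m_0 + 8·m_1 + 2·m_2 = 6(Δ_1 - Δ_0) = -36
Natural end conditions: m_0 = m_2 = 0.
Solving: m_0 = 0, m_1 = -9/2, m_2 = 0.

-4.5000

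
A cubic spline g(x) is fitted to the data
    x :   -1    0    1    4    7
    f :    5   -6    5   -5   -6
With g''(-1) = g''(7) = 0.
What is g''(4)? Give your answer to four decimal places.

5.9107

Put σ_i = g'' at the i-th knot. Here h = (1, 1, 3, 3) and Δ = (-11, 11, -10/3, -1/3), so the interior equations h_(i-1)·σ_(i-1) + 2(h_(i-1)+h_i)·σ_i + h_i·σ_(i+1) = 6(Δ_i − Δ_(i-1)) read
  1·σ_0 + 4·σ_1 + 1·σ_2 = 6(Δ_1 - Δ_0) = 132
  1·σ_1 + 8·σ_2 + 3·σ_3 = 6(Δ_2 - Δ_1) = -86
  3·σ_2 + 12·σ_3 + 3·σ_4 = 6(Δ_3 - Δ_2) = 18
Natural end conditions: σ_0 = σ_4 = 0.
Hence σ_0 = 0, σ_1 = 2095/56, σ_2 = -247/14, σ_3 = 331/56, σ_4 = 0.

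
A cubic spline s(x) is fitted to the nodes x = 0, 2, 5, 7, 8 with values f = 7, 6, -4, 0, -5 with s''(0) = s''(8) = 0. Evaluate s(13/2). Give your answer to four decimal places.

Let M_i = s''(x_i). Step sizes h_i = 2, 3, 2, 1; slopes of the chords Δ_i = (y_(i+1) - y_i)/h_i = -1/2, -10/3, 2, -5.
  2·M_0 + 10·M_1 + 3·M_2 = 6(Δ_1 - Δ_0) = -17
  3·M_1 + 10·M_2 + 2·M_3 = 6(Δ_2 - Δ_1) = 32
  2·M_2 + 6·M_3 + 1·M_4 = 6(Δ_3 - Δ_2) = -42
Natural end conditions: M_0 = M_4 = 0.
Solving the tridiagonal system: M_0 = 0, M_1 = -890/253, M_2 = 1533/253, M_3 = -2282/253, M_4 = 0.
On [5, 7], s(x) = -4 + 734/759·(x - 5) + 1533/506·(x - 5)² - 3815/3036·(x - 5)³.
With (x - 5) = 3/2: s(13/2) = 213/8096.

0.0263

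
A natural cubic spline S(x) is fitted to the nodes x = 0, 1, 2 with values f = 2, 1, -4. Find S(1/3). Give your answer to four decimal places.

1.9630

Put m_i = S'' at the i-th knot. Here h = (1, 1) and Δ = (-1, -5), so the interior equations h_(i-1)·m_(i-1) + 2(h_(i-1)+h_i)·m_i + h_i·m_(i+1) = 6(Δ_i − Δ_(i-1)) read
  1·m_0 + 4·m_1 + 1·m_2 = 6(Δ_1 - Δ_0) = -24
Natural end conditions: m_0 = m_2 = 0.
Solving the tridiagonal system: m_0 = 0, m_1 = -6, m_2 = 0.
On [0, 1], S(x) = 2 + 0·x + 0·x² - 1·x³.
With x = 1/3: S(1/3) = 53/27.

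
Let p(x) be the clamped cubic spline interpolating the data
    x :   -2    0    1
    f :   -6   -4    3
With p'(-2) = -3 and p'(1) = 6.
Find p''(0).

Put σ_i = p'' at the i-th knot. Here h = (2, 1) and Δ = (1, 7), so the interior equations h_(i-1)·σ_(i-1) + 2(h_(i-1)+h_i)·σ_i + h_i·σ_(i+1) = 6(Δ_i − Δ_(i-1)) read
  2·σ_0 + 6·σ_1 + 1·σ_2 = 6(Δ_1 - Δ_0) = 36
Clamped end conditions give two more equations: 2h_0·σ_0 + h_0·σ_1 = 6(Δ_0 - p'(-2)) = 24 and h_1·σ_1 + 2h_1·σ_2 = 6(p'(1) - Δ_1) = -6.
Solving the tridiagonal system: σ_0 = 3, σ_1 = 6, σ_2 = -6.

6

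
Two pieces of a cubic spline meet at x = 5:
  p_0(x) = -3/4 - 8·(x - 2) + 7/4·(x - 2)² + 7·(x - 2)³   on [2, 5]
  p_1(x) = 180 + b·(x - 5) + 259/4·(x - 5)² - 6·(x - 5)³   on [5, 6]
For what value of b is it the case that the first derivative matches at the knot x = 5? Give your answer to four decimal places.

191.5000

p_0'(x) = -8 + 7/2·(x - 2) + 21·(x - 2)², so p_0'(5) = 383/2. On the right, p_1'(5) = b, so b = 383/2.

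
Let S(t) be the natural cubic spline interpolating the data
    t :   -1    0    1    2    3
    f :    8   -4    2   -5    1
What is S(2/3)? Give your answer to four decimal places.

Put M_i = S'' at the i-th knot. Here h = (1, 1, 1, 1) and Δ = (-12, 6, -7, 6), so the interior equations h_(i-1)·M_(i-1) + 2(h_(i-1)+h_i)·M_i + h_i·M_(i+1) = 6(Δ_i − Δ_(i-1)) read
  1·M_0 + 4·M_1 + 1·M_2 = 6(Δ_1 - Δ_0) = 108
  1·M_1 + 4·M_2 + 1·M_3 = 6(Δ_2 - Δ_1) = -78
  1·M_2 + 4·M_3 + 1·M_4 = 6(Δ_3 - Δ_2) = 78
Natural end conditions: M_0 = M_4 = 0.
Hence M_0 = 0, M_1 = 1005/28, M_2 = -249/7, M_3 = 795/28, M_4 = 0.
On [0, 1], S(t) = -4 - 1/28·t + 1005/56·t² - 667/56·t³.
With t = 2/3: S(2/3) = 80/189.

0.4233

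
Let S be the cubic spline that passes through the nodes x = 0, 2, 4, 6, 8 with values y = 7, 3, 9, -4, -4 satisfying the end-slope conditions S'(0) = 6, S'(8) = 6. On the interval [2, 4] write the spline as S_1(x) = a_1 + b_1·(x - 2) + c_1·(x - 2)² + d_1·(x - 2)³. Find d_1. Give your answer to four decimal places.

-1.8683

Let m_i = S''(x_i). Step sizes h_i = 2, 2, 2, 2; slopes of the chords Δ_i = (y_(i+1) - y_i)/h_i = -2, 3, -13/2, 0.
  2·m_0 + 8·m_1 + 2·m_2 = 6(Δ_1 - Δ_0) = 30
  2·m_1 + 8·m_2 + 2·m_3 = 6(Δ_2 - Δ_1) = -57
  2·m_2 + 8·m_3 + 2·m_4 = 6(Δ_3 - Δ_2) = 39
Clamped end conditions give two more equations: 2h_0·m_0 + h_0·m_1 = 6(Δ_0 - S'(0)) = -48 and h_3·m_3 + 2h_3·m_4 = 6(S'(8) - Δ_3) = 36.
Solving the tridiagonal system: m_0 = -1959/112, m_1 = 615/56, m_2 = -183/16, m_3 = 351/56, m_4 = 657/112.
On [2, 4], with S_1(x) = a_1 + b_1·(x - 2) + c_1·(x - 2)² + d_1·(x - 2)³: c_1 = m_1/2 = 615/112, d_1 = (m_2 - m_1)/(6h_1) = -837/448, b_1 = Δ_1 - h_1(2m_1 + m_2)/6 = -57/112.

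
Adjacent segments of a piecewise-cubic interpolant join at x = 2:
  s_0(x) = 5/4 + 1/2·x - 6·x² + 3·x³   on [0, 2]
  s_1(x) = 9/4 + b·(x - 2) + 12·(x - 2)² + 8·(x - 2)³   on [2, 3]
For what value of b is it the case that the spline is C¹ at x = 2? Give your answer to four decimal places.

s_0'(x) = 1/2 - 12·x + 9·x², so s_0'(2) = 25/2. On the right, s_1'(2) = b, so b = 25/2.

12.5000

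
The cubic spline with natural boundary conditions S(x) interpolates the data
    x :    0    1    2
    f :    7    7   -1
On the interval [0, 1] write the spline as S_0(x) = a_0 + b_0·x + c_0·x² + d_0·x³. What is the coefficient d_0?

-2

With M_i denoting the second derivative at x_i, h_i = 1, 1, and Δ_i = (y_(i+1) − y_i)/h_i = 0, -8:
  1·M_0 + 4·M_1 + 1·M_2 = 6(Δ_1 - Δ_0) = -48
Natural end conditions: M_0 = M_2 = 0.
Forward elimination and back-substitution give M_0 = 0, M_1 = -12, M_2 = 0.
On [0, 1], with S_0(x) = a_0 + b_0·x + c_0·x² + d_0·x³: c_0 = M_0/2 = 0, d_0 = (M_1 - M_0)/(6h_0) = -2, b_0 = Δ_0 - h_0(2M_0 + M_1)/6 = 2.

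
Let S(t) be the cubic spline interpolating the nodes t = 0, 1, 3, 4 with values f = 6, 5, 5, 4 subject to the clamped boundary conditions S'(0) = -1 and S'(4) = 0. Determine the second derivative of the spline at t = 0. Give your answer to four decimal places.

-0.9714

Put M_i = S'' at the i-th knot. Here h = (1, 2, 1) and Δ = (-1, 0, -1), so the interior equations h_(i-1)·M_(i-1) + 2(h_(i-1)+h_i)·M_i + h_i·M_(i+1) = 6(Δ_i − Δ_(i-1)) read
  1·M_0 + 6·M_1 + 2·M_2 = 6(Δ_1 - Δ_0) = 6
  2·M_1 + 6·M_2 + 1·M_3 = 6(Δ_2 - Δ_1) = -6
Clamped end conditions give two more equations: 2h_0·M_0 + h_0·M_1 = 6(Δ_0 - S'(0)) = 0 and h_2·M_2 + 2h_2·M_3 = 6(S'(4) - Δ_2) = 6.
Solving: M_0 = -34/35, M_1 = 68/35, M_2 = -82/35, M_3 = 146/35.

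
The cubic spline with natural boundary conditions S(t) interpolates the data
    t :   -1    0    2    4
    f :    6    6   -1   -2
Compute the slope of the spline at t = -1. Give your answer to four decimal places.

0.7727

With M_i denoting the second derivative at x_i, h_i = 1, 2, 2, and Δ_i = (y_(i+1) − y_i)/h_i = 0, -7/2, -1/2:
  1·M_0 + 6·M_1 + 2·M_2 = 6(Δ_1 - Δ_0) = -21
  2·M_1 + 8·M_2 + 2·M_3 = 6(Δ_2 - Δ_1) = 18
Natural end conditions: M_0 = M_3 = 0.
Solving: M_0 = 0, M_1 = -51/11, M_2 = 75/22, M_3 = 0.
On [-1, 0], S'(t) = b_0 + 2c_0·(t + 1) + 3d_0·(t + 1)² with b_0 = Δ_0 - h_0(2M_0 + M_1)/6 = 17/22, c_0 = M_0/2 = 0, d_0 = (M_1 - M_0)/(6h_0) = -17/22. So S'(-1) = 17/22.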